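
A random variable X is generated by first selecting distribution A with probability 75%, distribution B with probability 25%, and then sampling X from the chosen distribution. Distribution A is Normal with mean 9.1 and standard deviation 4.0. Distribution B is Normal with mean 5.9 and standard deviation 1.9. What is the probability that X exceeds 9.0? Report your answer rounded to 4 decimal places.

Conditional on each component, P(X > 9.0): A: 0.509973; B: 0.0513841.
By total probability, P(X > 9.0) = 0.75·0.509973 + 0.25·0.0513841 = 0.395325.

0.3953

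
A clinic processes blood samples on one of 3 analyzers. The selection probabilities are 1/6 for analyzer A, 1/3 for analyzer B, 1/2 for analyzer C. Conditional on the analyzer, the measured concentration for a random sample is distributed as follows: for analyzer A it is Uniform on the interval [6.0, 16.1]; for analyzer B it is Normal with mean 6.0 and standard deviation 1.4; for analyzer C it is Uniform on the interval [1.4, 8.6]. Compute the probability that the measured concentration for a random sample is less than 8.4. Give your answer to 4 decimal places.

0.8446

Conditional on each analyzer, P(X < 8.4): A: 0.237624; B: 0.956762; C: 0.972222.
By total probability, P(X < 8.4) = 0.166667·0.237624 + 0.333333·0.956762 + 0.5·0.972222 = 0.844636.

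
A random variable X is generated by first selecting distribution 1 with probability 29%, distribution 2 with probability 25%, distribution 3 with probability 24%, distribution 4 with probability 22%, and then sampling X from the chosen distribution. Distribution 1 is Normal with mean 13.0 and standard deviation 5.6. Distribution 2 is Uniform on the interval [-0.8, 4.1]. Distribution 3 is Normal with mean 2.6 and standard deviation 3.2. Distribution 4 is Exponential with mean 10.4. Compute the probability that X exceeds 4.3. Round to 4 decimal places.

Conditional on each component, P(X > 4.3): 1: 0.939857; 2: 0; 3: 0.297623; 4: 0.661357.
By total probability, P(X > 4.3) = 0.29·0.939857 + 0.25·0 + 0.24·0.297623 + 0.22·0.661357 = 0.489486.

0.4895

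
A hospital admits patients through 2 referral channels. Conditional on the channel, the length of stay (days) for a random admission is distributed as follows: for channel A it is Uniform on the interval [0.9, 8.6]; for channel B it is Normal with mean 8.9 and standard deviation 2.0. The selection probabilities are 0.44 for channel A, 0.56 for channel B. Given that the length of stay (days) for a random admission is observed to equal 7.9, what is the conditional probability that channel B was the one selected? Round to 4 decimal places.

0.6330

Likelihoods f(7.9 | ·): A: 0.12987; B: 0.176033.
Posterior ∝ prior × likelihood. Numerator for B: 0.56·0.176033 = 0.0985783.
Normalizing constant: 0.44·0.12987 + 0.56·0.176033 = 0.155721.
P(B | observation) = 0.0985783 / 0.155721 = 0.633044.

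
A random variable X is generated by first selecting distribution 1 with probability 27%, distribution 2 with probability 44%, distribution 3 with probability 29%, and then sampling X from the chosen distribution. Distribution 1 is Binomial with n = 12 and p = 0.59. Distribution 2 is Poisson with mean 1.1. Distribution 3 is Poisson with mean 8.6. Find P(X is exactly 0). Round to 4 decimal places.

Conditional on each component, P(X = 0): 1: 2.25635e-05; 2: 0.332871; 3: 0.000184106.
By total probability, P(X = 0) = 0.27·2.25635e-05 + 0.44·0.332871 + 0.29·0.000184106 = 0.146523.

0.1465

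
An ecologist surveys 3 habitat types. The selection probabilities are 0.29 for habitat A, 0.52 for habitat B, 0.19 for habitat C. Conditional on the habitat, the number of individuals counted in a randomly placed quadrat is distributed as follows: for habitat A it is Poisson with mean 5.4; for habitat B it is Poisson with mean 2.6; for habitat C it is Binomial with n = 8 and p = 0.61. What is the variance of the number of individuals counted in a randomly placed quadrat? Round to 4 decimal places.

4.9904

Per component, A: μ=5.4, E[X²]=34.56; B: μ=2.6, E[X²]=9.36; C: μ=4.88, E[X²]=25.7176.
E[X] = 0.29·5.4 + 0.52·2.6 + 0.19·4.88 = 3.8452.
E[X²] = 0.29·34.56 + 0.52·9.36 + 0.19·25.7176 = 19.7759.
Var(X) = E[X²] − (E[X])² = 19.7759 − 14.7856 = 4.99038.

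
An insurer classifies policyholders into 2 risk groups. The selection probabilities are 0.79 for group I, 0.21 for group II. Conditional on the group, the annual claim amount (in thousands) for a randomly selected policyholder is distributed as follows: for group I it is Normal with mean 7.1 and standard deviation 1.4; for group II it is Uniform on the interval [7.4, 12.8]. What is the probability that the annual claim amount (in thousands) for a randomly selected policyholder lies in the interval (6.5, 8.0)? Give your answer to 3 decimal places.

Conditional on each group, P(6.5 < X < 8.0): I: 0.405724; II: 0.111111.
By total probability, P(6.5 < X < 8.0) = 0.79·0.405724 + 0.21·0.111111 = 0.343855.

0.344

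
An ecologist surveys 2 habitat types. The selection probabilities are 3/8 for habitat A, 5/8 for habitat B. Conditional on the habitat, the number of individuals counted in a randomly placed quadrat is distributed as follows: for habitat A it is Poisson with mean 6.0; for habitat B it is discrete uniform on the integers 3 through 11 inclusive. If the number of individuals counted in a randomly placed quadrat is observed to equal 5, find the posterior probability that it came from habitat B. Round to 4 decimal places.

Likelihoods P(X=5 | ·): A: 0.160623; B: 0.111111.
Posterior ∝ prior × likelihood. Numerator for B: 0.625·0.111111 = 0.0694444.
Normalizing constant: 0.375·0.160623 + 0.625·0.111111 = 0.129678.
P(B | observation) = 0.0694444 / 0.129678 = 0.535514.

0.5355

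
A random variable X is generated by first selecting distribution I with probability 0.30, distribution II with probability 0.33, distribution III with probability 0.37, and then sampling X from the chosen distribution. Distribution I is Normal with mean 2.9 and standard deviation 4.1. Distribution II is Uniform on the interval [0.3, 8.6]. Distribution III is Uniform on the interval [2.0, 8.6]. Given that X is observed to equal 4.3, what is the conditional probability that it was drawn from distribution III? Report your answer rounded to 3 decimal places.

Likelihoods f(4.3 | ·): I: 0.0917926; II: 0.120482; III: 0.151515.
Posterior ∝ prior × likelihood. Numerator for III: 0.37·0.151515 = 0.0560606.
Normalizing constant: 0.3·0.0917926 + 0.33·0.120482 + 0.37·0.151515 = 0.123357.
P(III | observation) = 0.0560606 / 0.123357 = 0.454457.

0.454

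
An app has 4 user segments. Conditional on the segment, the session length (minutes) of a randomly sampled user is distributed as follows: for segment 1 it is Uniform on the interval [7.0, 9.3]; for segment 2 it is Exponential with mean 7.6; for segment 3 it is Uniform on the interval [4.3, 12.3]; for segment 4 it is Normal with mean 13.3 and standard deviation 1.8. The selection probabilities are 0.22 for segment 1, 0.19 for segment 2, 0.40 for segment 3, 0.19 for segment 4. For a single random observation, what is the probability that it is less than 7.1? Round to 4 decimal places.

Conditional on each segment, P(X < 7.1): 1: 0.0434783; 2: 0.607104; 3: 0.35; 4: 0.000286117.
By total probability, P(X < 7.1) = 0.22·0.0434783 + 0.19·0.607104 + 0.4·0.35 + 0.19·0.000286117 = 0.264969.

0.2650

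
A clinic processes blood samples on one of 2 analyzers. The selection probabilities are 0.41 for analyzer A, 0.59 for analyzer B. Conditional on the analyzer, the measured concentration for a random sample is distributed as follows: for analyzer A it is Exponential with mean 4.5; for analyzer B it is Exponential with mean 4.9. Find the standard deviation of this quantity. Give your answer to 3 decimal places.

Per component, A: μ=4.5, E[X²]=40.5; B: μ=4.9, E[X²]=48.02.
E[X] = 0.41·4.5 + 0.59·4.9 = 4.736.
E[X²] = 0.41·40.5 + 0.59·48.02 = 44.9368.
Var(X) = E[X²] − (E[X])² = 44.9368 − 22.4297 = 22.5071.
SD(X) = √22.5071 = 4.74417.

4.744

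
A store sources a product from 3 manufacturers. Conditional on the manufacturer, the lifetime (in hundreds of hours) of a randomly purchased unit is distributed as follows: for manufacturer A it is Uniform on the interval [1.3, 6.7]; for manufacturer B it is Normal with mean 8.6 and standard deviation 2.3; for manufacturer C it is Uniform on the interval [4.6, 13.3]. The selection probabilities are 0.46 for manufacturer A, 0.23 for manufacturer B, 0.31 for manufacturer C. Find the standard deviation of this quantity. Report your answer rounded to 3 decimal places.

Per component, A: μ=4, E[X²]=18.43; B: μ=8.6, E[X²]=79.25; C: μ=8.95, E[X²]=86.41.
E[X] = 0.46·4 + 0.23·8.6 + 0.31·8.95 = 6.5925.
E[X²] = 0.46·18.43 + 0.23·79.25 + 0.31·86.41 = 53.4924.
Var(X) = E[X²] − (E[X])² = 53.4924 − 43.4611 = 10.0313.
SD(X) = √10.0313 = 3.16723.

3.167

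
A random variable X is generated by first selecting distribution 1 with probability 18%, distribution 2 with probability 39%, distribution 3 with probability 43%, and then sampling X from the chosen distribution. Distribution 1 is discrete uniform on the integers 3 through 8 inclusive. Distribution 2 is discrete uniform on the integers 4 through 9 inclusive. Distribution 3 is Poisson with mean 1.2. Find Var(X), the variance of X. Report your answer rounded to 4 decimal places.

Per component, 1: μ=5.5, E[X²]=33.1667; 2: μ=6.5, E[X²]=45.1667; 3: μ=1.2, E[X²]=2.64.
E[X] = 0.18·5.5 + 0.39·6.5 + 0.43·1.2 = 4.041.
E[X²] = 0.18·33.1667 + 0.39·45.1667 + 0.43·2.64 = 24.7202.
Var(X) = E[X²] − (E[X])² = 24.7202 − 16.3297 = 8.39052.

8.3905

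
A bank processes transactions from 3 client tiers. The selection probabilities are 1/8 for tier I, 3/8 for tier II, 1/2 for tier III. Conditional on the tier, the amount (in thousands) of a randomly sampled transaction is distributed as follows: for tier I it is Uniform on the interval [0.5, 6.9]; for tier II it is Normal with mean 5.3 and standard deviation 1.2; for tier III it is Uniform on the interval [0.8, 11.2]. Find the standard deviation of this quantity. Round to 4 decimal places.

Per component, I: μ=3.7, E[X²]=17.1033; II: μ=5.3, E[X²]=29.53; III: μ=6, E[X²]=45.0133.
E[X] = 0.125·3.7 + 0.375·5.3 + 0.5·6 = 5.45.
E[X²] = 0.125·17.1033 + 0.375·29.53 + 0.5·45.0133 = 35.7183.
Var(X) = E[X²] − (E[X])² = 35.7183 − 29.7025 = 6.01583.
SD(X) = √6.01583 = 2.45272.

2.4527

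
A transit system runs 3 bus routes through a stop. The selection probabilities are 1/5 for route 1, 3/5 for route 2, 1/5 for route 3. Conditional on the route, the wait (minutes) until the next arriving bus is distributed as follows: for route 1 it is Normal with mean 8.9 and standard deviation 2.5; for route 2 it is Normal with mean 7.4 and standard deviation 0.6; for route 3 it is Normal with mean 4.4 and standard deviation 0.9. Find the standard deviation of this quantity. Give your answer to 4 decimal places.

1.9463

Per component, 1: μ=8.9, E[X²]=85.46; 2: μ=7.4, E[X²]=55.12; 3: μ=4.4, E[X²]=20.17.
E[X] = 0.2·8.9 + 0.6·7.4 + 0.2·4.4 = 7.1.
E[X²] = 0.2·85.46 + 0.6·55.12 + 0.2·20.17 = 54.198.
Var(X) = E[X²] − (E[X])² = 54.198 − 50.41 = 3.788.
SD(X) = √3.788 = 1.94628.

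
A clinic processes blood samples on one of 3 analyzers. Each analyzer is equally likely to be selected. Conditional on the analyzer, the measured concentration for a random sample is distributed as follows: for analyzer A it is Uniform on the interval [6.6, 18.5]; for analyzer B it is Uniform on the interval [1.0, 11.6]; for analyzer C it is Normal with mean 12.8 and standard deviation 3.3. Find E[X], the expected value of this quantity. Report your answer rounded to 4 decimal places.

10.5500

Component means — A: 12.55; B: 6.3; C: 12.8.
E[X] = 0.333333·12.55 + 0.333333·6.3 + 0.333333·12.8 = 10.55.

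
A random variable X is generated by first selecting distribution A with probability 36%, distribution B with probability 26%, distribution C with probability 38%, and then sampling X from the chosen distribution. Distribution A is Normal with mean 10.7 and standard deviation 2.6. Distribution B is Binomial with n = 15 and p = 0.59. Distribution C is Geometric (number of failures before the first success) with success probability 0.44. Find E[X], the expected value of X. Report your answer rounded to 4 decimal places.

Component means — A: 10.7; B: 8.85; C: 1.27273.
E[X] = 0.36·10.7 + 0.26·8.85 + 0.38·1.27273 = 6.63664.

6.6366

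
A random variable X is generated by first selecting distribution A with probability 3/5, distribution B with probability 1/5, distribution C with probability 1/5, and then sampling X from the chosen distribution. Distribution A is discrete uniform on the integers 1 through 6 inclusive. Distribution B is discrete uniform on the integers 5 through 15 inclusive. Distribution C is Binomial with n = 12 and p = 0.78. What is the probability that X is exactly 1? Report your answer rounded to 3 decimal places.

Conditional on each component, P(X = 1): A: 0.166667; B: 0; C: 5.46922e-07.
By total probability, P(X = 1) = 0.6·0.166667 + 0.2·0 + 0.2·5.46922e-07 = 0.1.

0.100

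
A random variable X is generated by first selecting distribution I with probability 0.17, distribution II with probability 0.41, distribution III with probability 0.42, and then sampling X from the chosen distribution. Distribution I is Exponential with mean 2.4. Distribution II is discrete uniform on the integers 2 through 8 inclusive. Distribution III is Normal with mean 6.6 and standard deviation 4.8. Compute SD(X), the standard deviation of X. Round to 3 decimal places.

3.804

Per component, I: μ=2.4, E[X²]=11.52; II: μ=5, E[X²]=29; III: μ=6.6, E[X²]=66.6.
E[X] = 0.17·2.4 + 0.41·5 + 0.42·6.6 = 5.23.
E[X²] = 0.17·11.52 + 0.41·29 + 0.42·66.6 = 41.8204.
Var(X) = E[X²] − (E[X])² = 41.8204 − 27.3529 = 14.4675.
SD(X) = √14.4675 = 3.80362.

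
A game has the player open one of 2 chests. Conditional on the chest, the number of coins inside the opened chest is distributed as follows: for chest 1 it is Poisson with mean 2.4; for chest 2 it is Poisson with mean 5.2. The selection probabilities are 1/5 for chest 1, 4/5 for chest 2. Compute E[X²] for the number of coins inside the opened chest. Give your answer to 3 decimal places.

27.424

For each component E[X²] = Var + (mean)², giving 1: 8.16; 2: 32.24.
Overall E[X²] = 0.2·8.16 + 0.8·32.24 = 27.424.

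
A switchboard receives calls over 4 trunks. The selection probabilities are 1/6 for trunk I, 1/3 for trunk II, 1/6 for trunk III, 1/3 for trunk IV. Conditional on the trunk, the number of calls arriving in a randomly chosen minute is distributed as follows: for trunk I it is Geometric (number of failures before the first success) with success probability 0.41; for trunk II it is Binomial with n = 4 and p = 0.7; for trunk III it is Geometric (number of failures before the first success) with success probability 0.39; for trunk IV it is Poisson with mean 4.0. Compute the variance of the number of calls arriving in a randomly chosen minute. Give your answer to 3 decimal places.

3.909

Per component, I: μ=1.43902, E[X²]=5.58061; II: μ=2.8, E[X²]=8.68; III: μ=1.5641, E[X²]=6.45694; IV: μ=4, E[X²]=20.
E[X] = 0.166667·1.43902 + 0.333333·2.8 + 0.166667·1.5641 + 0.333333·4 = 2.76719.
E[X²] = 0.166667·5.58061 + 0.333333·8.68 + 0.166667·6.45694 + 0.333333·20 = 11.5663.
Var(X) = E[X²] − (E[X])² = 11.5663 − 7.65733 = 3.90893.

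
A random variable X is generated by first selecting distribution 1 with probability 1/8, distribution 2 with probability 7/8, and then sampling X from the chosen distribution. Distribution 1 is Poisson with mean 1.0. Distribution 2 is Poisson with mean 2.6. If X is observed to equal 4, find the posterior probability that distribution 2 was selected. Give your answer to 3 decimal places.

0.985

Likelihoods P(X=4 | ·): 1: 0.0153283; 2: 0.141422.
Posterior ∝ prior × likelihood. Numerator for 2: 0.875·0.141422 = 0.123744.
Normalizing constant: 0.125·0.0153283 + 0.875·0.141422 = 0.12566.
P(2 | observation) = 0.123744 / 0.12566 = 0.984752.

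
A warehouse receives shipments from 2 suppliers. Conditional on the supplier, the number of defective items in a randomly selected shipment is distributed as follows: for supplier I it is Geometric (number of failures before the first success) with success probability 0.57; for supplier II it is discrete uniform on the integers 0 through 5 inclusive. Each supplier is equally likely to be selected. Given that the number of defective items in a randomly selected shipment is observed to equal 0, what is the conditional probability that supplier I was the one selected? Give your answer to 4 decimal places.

0.7738

Likelihoods P(X=0 | ·): I: 0.57; II: 0.166667.
Posterior ∝ prior × likelihood. Numerator for I: 0.5·0.57 = 0.285.
Normalizing constant: 0.5·0.57 + 0.5·0.166667 = 0.368333.
P(I | observation) = 0.285 / 0.368333 = 0.773756.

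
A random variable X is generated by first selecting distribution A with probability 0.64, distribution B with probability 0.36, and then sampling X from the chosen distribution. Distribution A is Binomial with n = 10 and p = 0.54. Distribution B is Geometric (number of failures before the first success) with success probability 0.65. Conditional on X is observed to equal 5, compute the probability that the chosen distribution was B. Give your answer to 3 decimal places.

Likelihoods P(X=5 | ·): A: 0.238319; B: 0.00341392.
Posterior ∝ prior × likelihood. Numerator for B: 0.36·0.00341392 = 0.00122901.
Normalizing constant: 0.64·0.238319 + 0.36·0.00341392 = 0.153753.
P(B | observation) = 0.00122901 / 0.153753 = 0.00799341.

0.008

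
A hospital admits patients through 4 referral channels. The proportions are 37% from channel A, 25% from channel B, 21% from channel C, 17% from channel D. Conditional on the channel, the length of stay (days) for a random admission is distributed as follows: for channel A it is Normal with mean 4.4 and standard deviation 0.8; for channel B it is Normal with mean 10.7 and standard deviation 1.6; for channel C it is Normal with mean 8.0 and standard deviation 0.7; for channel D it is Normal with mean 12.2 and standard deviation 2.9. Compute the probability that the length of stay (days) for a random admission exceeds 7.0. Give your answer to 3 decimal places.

Conditional on each channel, P(X > 7.0): A: 0.000577025; B: 0.989625; C: 0.923436; D: 0.963522.
By total probability, P(X > 7.0) = 0.37·0.000577025 + 0.25·0.989625 + 0.21·0.923436 + 0.17·0.963522 = 0.60534.

0.605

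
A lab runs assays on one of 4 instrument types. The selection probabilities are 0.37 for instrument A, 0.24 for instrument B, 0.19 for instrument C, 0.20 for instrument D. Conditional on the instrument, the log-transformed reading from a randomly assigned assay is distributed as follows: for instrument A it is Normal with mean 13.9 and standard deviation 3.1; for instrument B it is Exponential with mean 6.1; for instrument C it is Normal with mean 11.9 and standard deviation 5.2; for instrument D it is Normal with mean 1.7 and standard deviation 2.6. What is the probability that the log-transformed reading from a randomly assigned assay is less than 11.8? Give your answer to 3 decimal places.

Conditional on each instrument, P(X < 11.8): A: 0.24907; B: 0.855493; C: 0.492329; D: 0.999949.
By total probability, P(X < 11.8) = 0.37·0.24907 + 0.24·0.855493 + 0.19·0.492329 + 0.2·0.999949 = 0.591006.

0.591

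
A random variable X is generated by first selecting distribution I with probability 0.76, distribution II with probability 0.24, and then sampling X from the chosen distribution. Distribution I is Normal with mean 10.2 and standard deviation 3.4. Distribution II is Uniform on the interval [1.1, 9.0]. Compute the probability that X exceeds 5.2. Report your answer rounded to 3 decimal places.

Conditional on each component, P(X > 5.2): I: 0.929299; II: 0.481013.
By total probability, P(X > 5.2) = 0.76·0.929299 + 0.24·0.481013 = 0.82171.

0.822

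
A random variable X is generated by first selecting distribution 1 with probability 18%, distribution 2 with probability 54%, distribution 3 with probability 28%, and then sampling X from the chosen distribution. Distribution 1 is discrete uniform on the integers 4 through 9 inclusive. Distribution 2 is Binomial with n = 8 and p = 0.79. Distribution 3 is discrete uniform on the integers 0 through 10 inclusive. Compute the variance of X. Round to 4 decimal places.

Per component, 1: μ=6.5, E[X²]=45.1667; 2: μ=6.32, E[X²]=41.2696; 3: μ=5, E[X²]=35.
E[X] = 0.18·6.5 + 0.54·6.32 + 0.28·5 = 5.9828.
E[X²] = 0.18·45.1667 + 0.54·41.2696 + 0.28·35 = 40.2156.
Var(X) = E[X²] − (E[X])² = 40.2156 − 35.7939 = 4.42169.

4.4217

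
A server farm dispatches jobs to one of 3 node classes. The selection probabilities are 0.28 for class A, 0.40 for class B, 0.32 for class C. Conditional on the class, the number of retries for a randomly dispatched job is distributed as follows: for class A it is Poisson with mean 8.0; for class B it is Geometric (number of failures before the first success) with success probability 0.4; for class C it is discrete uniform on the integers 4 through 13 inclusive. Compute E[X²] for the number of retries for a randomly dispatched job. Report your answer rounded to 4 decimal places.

48.3200

For each component E[X²] = Var + (mean)², giving A: 72; B: 6; C: 80.5.
Overall E[X²] = 0.28·72 + 0.4·6 + 0.32·80.5 = 48.32.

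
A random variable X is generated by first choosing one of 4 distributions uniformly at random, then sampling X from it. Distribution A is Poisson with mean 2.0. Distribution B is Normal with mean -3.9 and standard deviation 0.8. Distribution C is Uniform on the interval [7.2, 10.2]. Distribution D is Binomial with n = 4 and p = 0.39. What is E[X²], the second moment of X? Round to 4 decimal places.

For each component E[X²] = Var + (mean)², giving A: 6; B: 15.85; C: 76.44; D: 3.3852.
Overall E[X²] = 0.25·6 + 0.25·15.85 + 0.25·76.44 + 0.25·3.3852 = 25.4188.

25.4188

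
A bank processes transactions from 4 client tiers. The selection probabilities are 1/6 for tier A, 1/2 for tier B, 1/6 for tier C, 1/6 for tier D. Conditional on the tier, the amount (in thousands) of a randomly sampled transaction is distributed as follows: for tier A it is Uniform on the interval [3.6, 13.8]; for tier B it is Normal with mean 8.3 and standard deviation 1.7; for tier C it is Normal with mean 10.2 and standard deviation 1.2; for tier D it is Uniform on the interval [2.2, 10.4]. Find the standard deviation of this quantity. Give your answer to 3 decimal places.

2.314

Per component, A: μ=8.7, E[X²]=84.36; B: μ=8.3, E[X²]=71.78; C: μ=10.2, E[X²]=105.48; D: μ=6.3, E[X²]=45.2933.
E[X] = 0.166667·8.7 + 0.5·8.3 + 0.166667·10.2 + 0.166667·6.3 = 8.35.
E[X²] = 0.166667·84.36 + 0.5·71.78 + 0.166667·105.48 + 0.166667·45.2933 = 75.0789.
Var(X) = E[X²] − (E[X])² = 75.0789 − 69.7225 = 5.35639.
SD(X) = √5.35639 = 2.31439.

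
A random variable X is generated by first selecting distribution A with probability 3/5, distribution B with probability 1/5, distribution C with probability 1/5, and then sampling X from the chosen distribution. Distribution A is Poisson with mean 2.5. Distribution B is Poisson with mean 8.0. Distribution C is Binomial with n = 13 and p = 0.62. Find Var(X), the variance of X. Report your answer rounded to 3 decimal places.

Per component, A: μ=2.5, E[X²]=8.75; B: μ=8, E[X²]=72; C: μ=8.06, E[X²]=68.0264.
E[X] = 0.6·2.5 + 0.2·8 + 0.2·8.06 = 4.712.
E[X²] = 0.6·8.75 + 0.2·72 + 0.2·68.0264 = 33.2553.
Var(X) = E[X²] − (E[X])² = 33.2553 − 22.2029 = 11.0523.

11.052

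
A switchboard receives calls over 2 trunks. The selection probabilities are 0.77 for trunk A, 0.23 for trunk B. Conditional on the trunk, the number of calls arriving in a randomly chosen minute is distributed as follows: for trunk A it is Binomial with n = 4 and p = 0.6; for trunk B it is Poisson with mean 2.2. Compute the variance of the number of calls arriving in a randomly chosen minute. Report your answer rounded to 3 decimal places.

Per component, A: μ=2.4, E[X²]=6.72; B: μ=2.2, E[X²]=7.04.
E[X] = 0.77·2.4 + 0.23·2.2 = 2.354.
E[X²] = 0.77·6.72 + 0.23·7.04 = 6.7936.
Var(X) = E[X²] − (E[X])² = 6.7936 − 5.54132 = 1.25228.

1.252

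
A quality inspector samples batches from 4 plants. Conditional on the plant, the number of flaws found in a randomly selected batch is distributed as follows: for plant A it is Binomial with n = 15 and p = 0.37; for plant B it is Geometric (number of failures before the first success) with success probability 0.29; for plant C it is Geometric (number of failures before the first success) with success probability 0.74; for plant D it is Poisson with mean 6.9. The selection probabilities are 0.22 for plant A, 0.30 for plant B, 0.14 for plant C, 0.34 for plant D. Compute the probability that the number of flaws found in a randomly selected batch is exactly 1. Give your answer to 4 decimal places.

Conditional on each plant, P(X = 1): A: 0.00861114; B: 0.2059; C: 0.1924; D: 0.00695372.
By total probability, P(X = 1) = 0.22·0.00861114 + 0.3·0.2059 + 0.14·0.1924 + 0.34·0.00695372 = 0.0929647.

0.0930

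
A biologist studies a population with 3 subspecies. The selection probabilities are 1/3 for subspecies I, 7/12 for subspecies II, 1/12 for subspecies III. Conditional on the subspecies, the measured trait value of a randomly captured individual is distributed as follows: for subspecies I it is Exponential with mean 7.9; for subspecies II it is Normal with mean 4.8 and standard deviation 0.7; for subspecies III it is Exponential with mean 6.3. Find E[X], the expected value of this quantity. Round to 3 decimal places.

Component means — I: 7.9; II: 4.8; III: 6.3.
E[X] = 0.333333·7.9 + 0.583333·4.8 + 0.0833333·6.3 = 5.95833.

5.958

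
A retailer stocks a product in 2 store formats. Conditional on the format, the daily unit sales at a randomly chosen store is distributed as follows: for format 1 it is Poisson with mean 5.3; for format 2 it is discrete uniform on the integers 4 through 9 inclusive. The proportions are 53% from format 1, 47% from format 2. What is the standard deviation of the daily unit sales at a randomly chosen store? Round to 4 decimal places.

Per component, 1: μ=5.3, E[X²]=33.39; 2: μ=6.5, E[X²]=45.1667.
E[X] = 0.53·5.3 + 0.47·6.5 = 5.864.
E[X²] = 0.53·33.39 + 0.47·45.1667 = 38.925.
Var(X) = E[X²] − (E[X])² = 38.925 − 34.3865 = 4.53854.
SD(X) = √4.53854 = 2.13038.

2.1304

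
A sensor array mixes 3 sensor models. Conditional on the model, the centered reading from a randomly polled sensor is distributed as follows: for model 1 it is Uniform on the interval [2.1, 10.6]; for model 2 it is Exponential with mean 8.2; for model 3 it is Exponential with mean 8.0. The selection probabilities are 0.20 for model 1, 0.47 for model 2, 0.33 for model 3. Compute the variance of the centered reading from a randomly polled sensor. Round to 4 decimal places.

Per component, 1: μ=6.35, E[X²]=46.3433; 2: μ=8.2, E[X²]=134.48; 3: μ=8, E[X²]=128.
E[X] = 0.2·6.35 + 0.47·8.2 + 0.33·8 = 7.764.
E[X²] = 0.2·46.3433 + 0.47·134.48 + 0.33·128 = 114.714.
Var(X) = E[X²] − (E[X])² = 114.714 − 60.2797 = 54.4346.

54.4346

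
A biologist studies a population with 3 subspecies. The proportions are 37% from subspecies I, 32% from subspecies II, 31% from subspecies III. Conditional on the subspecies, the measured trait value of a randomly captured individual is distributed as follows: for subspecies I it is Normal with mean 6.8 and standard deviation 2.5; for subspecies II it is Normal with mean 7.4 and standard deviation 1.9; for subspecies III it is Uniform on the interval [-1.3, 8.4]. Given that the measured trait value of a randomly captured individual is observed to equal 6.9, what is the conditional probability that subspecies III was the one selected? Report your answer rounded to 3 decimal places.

0.205

Likelihoods f(6.9 | ·): I: 0.159449; II: 0.202824; III: 0.103093.
Posterior ∝ prior × likelihood. Numerator for III: 0.31·0.103093 = 0.0319588.
Normalizing constant: 0.37·0.159449 + 0.32·0.202824 + 0.31·0.103093 = 0.155859.
P(III | observation) = 0.0319588 / 0.155859 = 0.20505.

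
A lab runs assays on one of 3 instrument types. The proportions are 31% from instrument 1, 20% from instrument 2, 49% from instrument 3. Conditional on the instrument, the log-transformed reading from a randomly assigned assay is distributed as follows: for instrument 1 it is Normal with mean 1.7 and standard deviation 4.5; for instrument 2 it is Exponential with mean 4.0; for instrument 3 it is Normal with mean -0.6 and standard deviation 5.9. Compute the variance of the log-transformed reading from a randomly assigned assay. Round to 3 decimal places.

Per component, 1: μ=1.7, E[X²]=23.14; 2: μ=4, E[X²]=32; 3: μ=-0.6, E[X²]=35.17.
E[X] = 0.31·1.7 + 0.2·4 + 0.49·-0.6 = 1.033.
E[X²] = 0.31·23.14 + 0.2·32 + 0.49·35.17 = 30.8067.
Var(X) = E[X²] − (E[X])² = 30.8067 − 1.06709 = 29.7396.

29.740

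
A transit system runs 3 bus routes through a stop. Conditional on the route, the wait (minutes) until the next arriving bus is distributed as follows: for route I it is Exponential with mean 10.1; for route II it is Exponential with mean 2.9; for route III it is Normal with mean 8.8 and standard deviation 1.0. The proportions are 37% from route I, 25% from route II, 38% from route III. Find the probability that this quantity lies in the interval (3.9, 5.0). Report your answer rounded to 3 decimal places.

Conditional on each route, P(3.9 < X < 5.0): I: 0.0701356; II: 0.0822579; III: 7.18689e-05.
By total probability, P(3.9 < X < 5.0) = 0.37·0.0701356 + 0.25·0.0822579 + 0.38·7.18689e-05 = 0.046542.

0.047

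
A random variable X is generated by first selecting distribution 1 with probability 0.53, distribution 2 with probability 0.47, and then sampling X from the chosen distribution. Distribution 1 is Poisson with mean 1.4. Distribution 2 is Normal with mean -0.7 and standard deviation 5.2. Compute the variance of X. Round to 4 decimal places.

14.5493

Per component, 1: μ=1.4, E[X²]=3.36; 2: μ=-0.7, E[X²]=27.53.
E[X] = 0.53·1.4 + 0.47·-0.7 = 0.413.
E[X²] = 0.53·3.36 + 0.47·27.53 = 14.7199.
Var(X) = E[X²] − (E[X])² = 14.7199 − 0.170569 = 14.5493.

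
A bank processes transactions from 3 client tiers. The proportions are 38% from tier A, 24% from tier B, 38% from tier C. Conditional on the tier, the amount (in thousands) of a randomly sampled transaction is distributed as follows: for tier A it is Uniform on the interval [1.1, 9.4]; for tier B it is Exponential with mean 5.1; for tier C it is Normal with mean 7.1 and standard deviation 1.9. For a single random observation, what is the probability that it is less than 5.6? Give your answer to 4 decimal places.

0.4476

Conditional on each tier, P(X < 5.6): A: 0.542169; B: 0.666476; C: 0.214918.
By total probability, P(X < 5.6) = 0.38·0.542169 + 0.24·0.666476 + 0.38·0.214918 = 0.447647.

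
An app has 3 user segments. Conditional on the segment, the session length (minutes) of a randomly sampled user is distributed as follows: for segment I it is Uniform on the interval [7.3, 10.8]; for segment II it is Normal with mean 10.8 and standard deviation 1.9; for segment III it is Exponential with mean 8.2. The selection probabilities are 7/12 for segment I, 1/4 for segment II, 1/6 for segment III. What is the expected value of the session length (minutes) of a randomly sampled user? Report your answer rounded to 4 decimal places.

9.3458

Component means — I: 9.05; II: 10.8; III: 8.2.
E[X] = 0.583333·9.05 + 0.25·10.8 + 0.166667·8.2 = 9.34583.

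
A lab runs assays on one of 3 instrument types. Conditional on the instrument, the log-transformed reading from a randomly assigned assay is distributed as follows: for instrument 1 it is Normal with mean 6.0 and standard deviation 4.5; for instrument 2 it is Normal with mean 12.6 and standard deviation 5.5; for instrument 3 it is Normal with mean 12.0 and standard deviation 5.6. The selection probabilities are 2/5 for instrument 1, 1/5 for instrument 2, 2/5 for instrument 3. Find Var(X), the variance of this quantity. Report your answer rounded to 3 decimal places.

35.968

Per component, 1: μ=6, E[X²]=56.25; 2: μ=12.6, E[X²]=189.01; 3: μ=12, E[X²]=175.36.
E[X] = 0.4·6 + 0.2·12.6 + 0.4·12 = 9.72.
E[X²] = 0.4·56.25 + 0.2·189.01 + 0.4·175.36 = 130.446.
Var(X) = E[X²] − (E[X])² = 130.446 − 94.4784 = 35.9676.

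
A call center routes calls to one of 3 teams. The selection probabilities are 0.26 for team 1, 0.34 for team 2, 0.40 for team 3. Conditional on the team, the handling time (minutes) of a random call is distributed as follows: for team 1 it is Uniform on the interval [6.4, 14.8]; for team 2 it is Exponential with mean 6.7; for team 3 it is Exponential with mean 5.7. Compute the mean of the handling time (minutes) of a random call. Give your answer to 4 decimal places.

Component means — 1: 10.6; 2: 6.7; 3: 5.7.
E[X] = 0.26·10.6 + 0.34·6.7 + 0.4·5.7 = 7.314.

7.3140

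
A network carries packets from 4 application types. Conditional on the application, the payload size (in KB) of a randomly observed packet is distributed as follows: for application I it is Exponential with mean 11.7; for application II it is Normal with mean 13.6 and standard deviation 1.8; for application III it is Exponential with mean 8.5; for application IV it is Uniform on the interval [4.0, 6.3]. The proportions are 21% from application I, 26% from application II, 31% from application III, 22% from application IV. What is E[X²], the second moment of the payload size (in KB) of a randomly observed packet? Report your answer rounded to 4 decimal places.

For each component E[X²] = Var + (mean)², giving I: 273.78; II: 188.2; III: 144.5; IV: 26.9633.
Overall E[X²] = 0.21·273.78 + 0.26·188.2 + 0.31·144.5 + 0.22·26.9633 = 157.153.

157.1527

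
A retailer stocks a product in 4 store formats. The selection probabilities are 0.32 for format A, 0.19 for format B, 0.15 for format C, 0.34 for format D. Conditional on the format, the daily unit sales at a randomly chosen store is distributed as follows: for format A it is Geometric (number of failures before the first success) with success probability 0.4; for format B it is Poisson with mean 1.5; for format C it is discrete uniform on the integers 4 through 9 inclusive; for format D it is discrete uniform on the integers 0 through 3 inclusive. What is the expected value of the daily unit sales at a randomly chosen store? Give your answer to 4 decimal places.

2.2500

Component means — A: 1.5; B: 1.5; C: 6.5; D: 1.5.
E[X] = 0.32·1.5 + 0.19·1.5 + 0.15·6.5 + 0.34·1.5 = 2.25.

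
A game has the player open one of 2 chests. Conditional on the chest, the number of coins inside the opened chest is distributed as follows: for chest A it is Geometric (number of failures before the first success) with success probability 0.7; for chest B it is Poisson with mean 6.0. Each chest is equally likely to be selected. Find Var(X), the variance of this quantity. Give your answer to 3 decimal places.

11.066

Per component, A: μ=0.428571, E[X²]=0.795918; B: μ=6, E[X²]=42.
E[X] = 0.5·0.428571 + 0.5·6 = 3.21429.
E[X²] = 0.5·0.795918 + 0.5·42 = 21.398.
Var(X) = E[X²] − (E[X])² = 21.398 − 10.3316 = 11.0663.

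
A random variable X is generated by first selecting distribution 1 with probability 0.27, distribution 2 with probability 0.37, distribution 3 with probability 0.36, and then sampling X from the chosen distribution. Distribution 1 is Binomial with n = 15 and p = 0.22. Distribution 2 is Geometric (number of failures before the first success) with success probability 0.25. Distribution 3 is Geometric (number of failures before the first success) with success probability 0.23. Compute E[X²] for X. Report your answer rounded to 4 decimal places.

For each component E[X²] = Var + (mean)², giving 1: 13.464; 2: 21; 3: 25.7637.
Overall E[X²] = 0.27·13.464 + 0.37·21 + 0.36·25.7637 = 20.6802.

20.6802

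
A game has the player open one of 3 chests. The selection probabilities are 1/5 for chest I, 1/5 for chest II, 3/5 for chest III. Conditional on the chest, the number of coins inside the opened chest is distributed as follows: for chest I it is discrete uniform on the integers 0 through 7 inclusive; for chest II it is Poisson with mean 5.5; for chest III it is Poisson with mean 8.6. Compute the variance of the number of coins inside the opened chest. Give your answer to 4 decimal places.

11.7444

Per component, I: μ=3.5, E[X²]=17.5; II: μ=5.5, E[X²]=35.75; III: μ=8.6, E[X²]=82.56.
E[X] = 0.2·3.5 + 0.2·5.5 + 0.6·8.6 = 6.96.
E[X²] = 0.2·17.5 + 0.2·35.75 + 0.6·82.56 = 60.186.
Var(X) = E[X²] − (E[X])² = 60.186 − 48.4416 = 11.7444.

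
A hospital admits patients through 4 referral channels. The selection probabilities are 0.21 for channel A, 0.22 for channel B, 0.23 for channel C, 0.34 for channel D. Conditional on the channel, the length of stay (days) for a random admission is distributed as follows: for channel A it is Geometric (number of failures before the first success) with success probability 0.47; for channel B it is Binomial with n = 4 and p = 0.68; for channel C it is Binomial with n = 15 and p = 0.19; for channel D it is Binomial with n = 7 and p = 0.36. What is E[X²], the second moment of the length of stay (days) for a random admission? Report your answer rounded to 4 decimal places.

For each component E[X²] = Var + (mean)², giving A: 3.67089; B: 8.2688; C: 10.431; D: 7.9632.
Overall E[X²] = 0.21·3.67089 + 0.22·8.2688 + 0.23·10.431 + 0.34·7.9632 = 7.69664.

7.6966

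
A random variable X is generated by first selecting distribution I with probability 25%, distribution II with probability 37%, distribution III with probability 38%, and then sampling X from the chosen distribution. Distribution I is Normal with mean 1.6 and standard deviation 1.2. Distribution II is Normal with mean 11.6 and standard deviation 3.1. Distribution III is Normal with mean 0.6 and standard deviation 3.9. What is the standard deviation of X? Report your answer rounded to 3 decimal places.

6.004

Per component, I: μ=1.6, E[X²]=4; II: μ=11.6, E[X²]=144.17; III: μ=0.6, E[X²]=15.57.
E[X] = 0.25·1.6 + 0.37·11.6 + 0.38·0.6 = 4.92.
E[X²] = 0.25·4 + 0.37·144.17 + 0.38·15.57 = 60.2595.
Var(X) = E[X²] − (E[X])² = 60.2595 − 24.2064 = 36.0531.
SD(X) = √36.0531 = 6.00442.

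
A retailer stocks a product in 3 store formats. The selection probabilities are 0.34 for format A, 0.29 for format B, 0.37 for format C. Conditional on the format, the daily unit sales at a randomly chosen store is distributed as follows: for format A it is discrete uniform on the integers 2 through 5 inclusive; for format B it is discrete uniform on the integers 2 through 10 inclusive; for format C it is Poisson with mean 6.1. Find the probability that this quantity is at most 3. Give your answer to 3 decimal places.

Conditional on each format, P(X ≤ 3): A: 0.5; B: 0.222222; C: 0.142501.
By total probability, P(X ≤ 3) = 0.34·0.5 + 0.29·0.222222 + 0.37·0.142501 = 0.28717.

0.287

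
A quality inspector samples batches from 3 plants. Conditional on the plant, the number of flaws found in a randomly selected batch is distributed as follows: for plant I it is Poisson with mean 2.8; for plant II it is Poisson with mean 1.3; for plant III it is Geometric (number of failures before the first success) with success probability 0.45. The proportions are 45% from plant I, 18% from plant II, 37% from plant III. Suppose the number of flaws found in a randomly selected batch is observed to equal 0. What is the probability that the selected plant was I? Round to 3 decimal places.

Likelihoods P(X=0 | ·): I: 0.0608101; II: 0.272532; III: 0.45.
Posterior ∝ prior × likelihood. Numerator for I: 0.45·0.0608101 = 0.0273645.
Normalizing constant: 0.45·0.0608101 + 0.18·0.272532 + 0.37·0.45 = 0.24292.
P(I | observation) = 0.0273645 / 0.24292 = 0.112648.

0.113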